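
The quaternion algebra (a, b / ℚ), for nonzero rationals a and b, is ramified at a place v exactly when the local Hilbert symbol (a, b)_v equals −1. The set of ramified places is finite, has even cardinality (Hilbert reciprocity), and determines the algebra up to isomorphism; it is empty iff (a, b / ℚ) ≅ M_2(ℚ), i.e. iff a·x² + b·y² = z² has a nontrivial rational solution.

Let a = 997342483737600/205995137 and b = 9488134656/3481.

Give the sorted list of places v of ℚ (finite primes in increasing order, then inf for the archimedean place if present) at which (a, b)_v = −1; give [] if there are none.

[2, 7, 11, 17]

Mod squares: a ≡ 1547, b ≡ 34034. Check v ∈ {∞, 2, 3, 5, 7, 11, 13, 17, 19, 59}.
v=17: a=17^-1·(≡14), b=17^1·(≡1) mod 17; (14|17)=-1, (1|17)=+1; (−1)^{-1·1·8}·(-1)^1·(+1)^-1 = -1.
v=7: a=7^1·(≡4), b=7^1·(≡4) mod 7; (4|7)=+1, (4|7)=+1; (−1)^{1·1·3}·(+1)^1·(+1)^1 = -1.
v=3: a=3^4·(≡2), b=3^2·(≡2) mod 3; (2|3)=-1, (2|3)=-1; (−1)^{4·2·1}·(-1)^2·(-1)^4 = +1.
v=13: a=13^1·(≡7), b=13^1·(≡6) mod 13; (7|13)=-1, (6|13)=-1; (−1)^{1·1·6}·(-1)^1·(-1)^1 = +1.
v=5: a=5^2·(≡2), b=5^0·(≡1) mod 5; (2|5)=-1, (1|5)=+1; (−1)^{2·0·2}·(-1)^0·(+1)^2 = +1.
v=11: a=11^4·(≡7), b=11^3·(≡3) mod 11; (7|11)=-1, (3|11)=+1; (−1)^{4·3·5}·(-1)^3·(+1)^4 = -1.
v=2: v_2(a)=10, v_2(b)=9; units ≡ 3, 1 (mod 8); ε·ε+αω+βω = 1·0+10·0+9·1 ≡ 1  ⇒  (a,b)_2 = -1.
v=19: a=19^2·(≡3), b=19^0·(≡1) mod 19; (3|19)=-1, (1|19)=+1; (−1)^{2·0·9}·(-1)^0·(+1)^2 = +1.
v=∞: 1547 > 0 and 34034 > 0  ⇒  (a,b)_∞ = +1.
v=59: a=59^-4·(≡23), b=59^-2·(≡37) mod 59; (23|59)=-1, (37|59)=-1; (−1)^{-4·-2·29}·(-1)^-2·(-1)^-4 = +1.
(1547, 34034 / ℚ) ramifies at {2, 7, 11, 17}: a division algebra.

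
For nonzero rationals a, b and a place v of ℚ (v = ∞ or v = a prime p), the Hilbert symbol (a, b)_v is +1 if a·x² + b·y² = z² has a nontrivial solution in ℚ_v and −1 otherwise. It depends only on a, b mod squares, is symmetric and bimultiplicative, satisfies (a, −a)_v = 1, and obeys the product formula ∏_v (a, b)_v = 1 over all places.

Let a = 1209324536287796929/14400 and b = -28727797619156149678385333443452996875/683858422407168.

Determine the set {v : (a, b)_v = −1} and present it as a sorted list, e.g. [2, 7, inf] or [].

[11, 13, 17, 19]

Mod squares: a ≡ 1729, b ≡ -24310. Check v ∈ {∞, 2, 3, 5, 7, 11, 13, 17, 19, 23, 29, 41, 43}.
v=17: a=17^2·(≡10), b=17^3·(≡9) mod 17; (10|17)=-1, (9|17)=+1; (−1)^{2·3·8}·(-1)^3·(+1)^2 = -1.
v=29: a=29^0·(≡15), b=29^-2·(≡17) mod 29; (15|29)=-1, (17|29)=-1; (−1)^{0·-2·14}·(-1)^-2·(-1)^0 = +1.
v=41: a=41^0·(≡17), b=41^-2·(≡24) mod 41; (17|41)=-1, (24|41)=-1; (−1)^{0·-2·20}·(-1)^-2·(-1)^0 = +1.
v=11: a=11^4·(≡2), b=11^5·(≡5) mod 11; (2|11)=-1, (5|11)=+1; (−1)^{4·5·5}·(-1)^5·(+1)^4 = -1.
v=∞: 1729 > 0 and -24310 < 0  ⇒  (a,b)_∞ = +1.
v=7: a=7^1·(≡1), b=7^2·(≡1) mod 7; (1|7)=+1, (1|7)=+1; (−1)^{1·2·3}·(+1)^2·(+1)^1 = +1.
v=13: a=13^3·(≡3), b=13^5·(≡6) mod 13; (3|13)=+1, (6|13)=-1; (−1)^{3·5·6}·(+1)^5·(-1)^3 = -1.
v=3: a=3^-2·(≡1), b=3^-10·(≡2) mod 3; (1|3)=+1, (2|3)=-1; (−1)^{-2·-10·1}·(+1)^-10·(-1)^-2 = +1.
v=23: a=23^2·(≡2), b=23^4·(≡4) mod 23; (2|23)=+1, (4|23)=+1; (−1)^{2·4·11}·(+1)^4·(+1)^2 = +1.
v=43: a=43^2·(≡17), b=43^6·(≡7) mod 43; (17|43)=+1, (7|43)=-1; (−1)^{2·6·21}·(+1)^6·(-1)^2 = +1.
v=2: v_2(a)=-6, v_2(b)=-13; units ≡ 1, 5 (mod 8); ε·ε+αω+βω = 0·0+-6·1+-13·0 ≡ 0  ⇒  (a,b)_2 = +1.
v=5: a=5^-2·(≡4), b=5^5·(≡2) mod 5; (4|5)=+1, (2|5)=-1; (−1)^{-2·5·2}·(+1)^5·(-1)^-2 = +1.
v=19: a=19^1·(≡14), b=19^2·(≡18) mod 19; (14|19)=-1, (18|19)=-1; (−1)^{1·2·9}·(-1)^2·(-1)^1 = -1.
Ram(1729, -24310) = {11, 13, 17, 19}; no ℚ_11-point on the conic.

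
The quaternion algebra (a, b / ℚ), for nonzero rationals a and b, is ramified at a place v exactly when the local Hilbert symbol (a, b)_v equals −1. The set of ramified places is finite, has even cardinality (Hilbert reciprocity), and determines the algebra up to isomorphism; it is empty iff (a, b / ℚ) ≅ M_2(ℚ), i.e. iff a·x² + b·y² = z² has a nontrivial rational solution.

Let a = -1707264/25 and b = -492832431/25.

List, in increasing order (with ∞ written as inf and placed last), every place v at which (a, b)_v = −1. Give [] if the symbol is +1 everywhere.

Mod squares: a ≡ -741, b ≡ -676039. Check v ∈ {∞, 2, 3, 5, 7, 13, 17, 19, 23}.
v=17: a=17^0·(≡10), b=17^1·(≡1) mod 17; (10|17)=-1, (1|17)=+1; (−1)^{0·1·8}·(-1)^1·(+1)^0 = -1.
v=19: a=19^1·(≡15), b=19^1·(≡7) mod 19; (15|19)=-1, (7|19)=+1; (−1)^{1·1·9}·(-1)^1·(+1)^1 = +1.
v=7: a=7^0·(≡2), b=7^1·(≡4) mod 7; (2|7)=+1, (4|7)=+1; (−1)^{0·1·3}·(+1)^1·(+1)^0 = +1.
v=3: a=3^3·(≡2), b=3^6·(≡2) mod 3; (2|3)=-1, (2|3)=-1; (−1)^{3·6·1}·(-1)^6·(-1)^3 = -1.
v=5: a=5^-2·(≡1), b=5^-2·(≡4) mod 5; (1|5)=+1, (4|5)=+1; (−1)^{-2·-2·2}·(+1)^-2·(+1)^-2 = +1.
v=2: v_2(a)=8, v_2(b)=0; units ≡ 3, 1 (mod 8); ε·ε+αω+βω = 1·0+8·0+0·1 ≡ 0  ⇒  (a,b)_2 = +1.
v=23: a=23^0·(≡13), b=23^1·(≡8) mod 23; (13|23)=+1, (8|23)=+1; (−1)^{0·1·11}·(+1)^1·(+1)^0 = +1.
v=∞: -741 < 0 and -676039 < 0  ⇒  (a,b)_∞ = -1.
v=13: a=13^1·(≡2), b=13^1·(≡3) mod 13; (2|13)=-1, (3|13)=+1; (−1)^{1·1·6}·(-1)^1·(+1)^1 = -1.
|Ram(-741, -676039)| = 4, even; anisotropic at {3, 13, 17, ∞}.

[3, 13, 17, inf]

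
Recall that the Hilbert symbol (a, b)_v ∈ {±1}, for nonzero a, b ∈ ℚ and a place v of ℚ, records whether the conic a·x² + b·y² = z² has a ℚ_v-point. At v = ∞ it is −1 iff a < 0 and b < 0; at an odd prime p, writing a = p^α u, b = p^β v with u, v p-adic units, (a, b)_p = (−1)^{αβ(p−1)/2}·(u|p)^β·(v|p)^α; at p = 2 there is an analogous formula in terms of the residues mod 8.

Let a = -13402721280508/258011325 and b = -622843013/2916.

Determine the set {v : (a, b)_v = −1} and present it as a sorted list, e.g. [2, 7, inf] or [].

Mod squares: a ≡ -25051, b ≡ -533. Check v ∈ {∞, 2, 3, 5, 7, 11, 13, 23, 37, 41, 47}.
v=41: a=41^1·(≡25), b=41^1·(≡30) mod 41; (25|41)=+1, (30|41)=-1; (−1)^{1·1·20}·(+1)^1·(-1)^1 = -1.
v=23: a=23^2·(≡20), b=23^2·(≡10) mod 23; (20|23)=-1, (10|23)=-1; (−1)^{2·2·11}·(-1)^2·(-1)^2 = +1.
v=5: a=5^-2·(≡4), b=5^0·(≡2) mod 5; (4|5)=+1, (2|5)=-1; (−1)^{-2·0·2}·(+1)^0·(-1)^-2 = +1.
v=47: a=47^1·(≡38), b=47^2·(≡45) mod 47; (38|47)=-1, (45|47)=-1; (−1)^{1·2·23}·(-1)^2·(-1)^1 = -1.
v=2: v_2(a)=2, v_2(b)=-2; units ≡ 5, 3 (mod 8); ε·ε+αω+βω = 0·1+2·1+-2·1 ≡ 0  ⇒  (a,b)_2 = +1.
v=3: a=3^-8·(≡2), b=3^-6·(≡1) mod 3; (2|3)=-1, (1|3)=+1; (−1)^{-8·-6·1}·(-1)^-6·(+1)^-8 = +1.
v=∞: -25051 < 0 and -533 < 0  ⇒  (a,b)_∞ = -1.
v=7: a=7^4·(≡1), b=7^0·(≡3) mod 7; (1|7)=+1, (3|7)=-1; (−1)^{4·0·3}·(+1)^0·(-1)^4 = +1.
v=37: a=37^2·(≡5), b=37^0·(≡5) mod 37; (5|37)=-1, (5|37)=-1; (−1)^{2·0·18}·(-1)^0·(-1)^2 = +1.
v=11: a=11^-2·(≡7), b=11^0·(≡10) mod 11; (7|11)=-1, (10|11)=-1; (−1)^{-2·0·5}·(-1)^0·(-1)^-2 = +1.
v=13: a=13^-1·(≡4), b=13^1·(≡11) mod 13; (4|13)=+1, (11|13)=-1; (−1)^{-1·1·6}·(+1)^1·(-1)^-1 = -1.
(-25051, -533 / ℚ) ramifies at {13, 41, 47, ∞}: a division algebra.

[13, 41, 47, inf]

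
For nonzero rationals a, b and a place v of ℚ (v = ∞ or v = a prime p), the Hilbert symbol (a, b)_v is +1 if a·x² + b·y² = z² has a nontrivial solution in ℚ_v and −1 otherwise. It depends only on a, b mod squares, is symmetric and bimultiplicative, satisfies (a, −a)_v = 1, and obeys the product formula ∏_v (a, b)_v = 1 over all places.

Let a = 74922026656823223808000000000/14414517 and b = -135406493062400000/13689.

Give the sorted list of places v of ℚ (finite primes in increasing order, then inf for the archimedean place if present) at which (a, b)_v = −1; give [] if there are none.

[17, 23]

Mod squares: a ≡ 198835, b ≡ -22610. Check v ∈ {∞, 2, 3, 5, 7, 13, 17, 19, 23}.
v=13: a=13^-3·(≡2), b=13^-2·(≡9) mod 13; (2|13)=-1, (9|13)=+1; (−1)^{-3·-2·6}·(-1)^-2·(+1)^-3 = +1.
v=17: a=17^2·(≡6), b=17^1·(≡16) mod 17; (6|17)=-1, (16|17)=+1; (−1)^{2·1·8}·(-1)^1·(+1)^2 = -1.
v=∞: 198835 > 0 and -22610 < 0  ⇒  (a,b)_∞ = +1.
v=23: a=23^3·(≡19), b=23^2·(≡22) mod 23; (19|23)=-1, (22|23)=-1; (−1)^{3·2·11}·(-1)^2·(-1)^3 = -1.
v=7: a=7^5·(≡3), b=7^3·(≡1) mod 7; (3|7)=-1, (1|7)=+1; (−1)^{5·3·3}·(-1)^3·(+1)^5 = +1.
v=2: v_2(a)=18, v_2(b)=11; units ≡ 3, 7 (mod 8); ε·ε+αω+βω = 1·1+18·0+11·1 ≡ 0  ⇒  (a,b)_2 = +1.
v=5: a=5^9·(≡3), b=5^5·(≡3) mod 5; (3|5)=-1, (3|5)=-1; (−1)^{9·5·2}·(-1)^5·(-1)^9 = +1.
v=3: a=3^-8·(≡1), b=3^-4·(≡1) mod 3; (1|3)=+1, (1|3)=+1; (−1)^{-8·-4·1}·(+1)^-4·(+1)^-8 = +1.
v=19: a=19^5·(≡18), b=19^3·(≡5) mod 19; (18|19)=-1, (5|19)=+1; (−1)^{5·3·9}·(-1)^3·(+1)^5 = +1.
Ram(198835, -22610) = {17, 23}; no ℚ_17-point on the conic.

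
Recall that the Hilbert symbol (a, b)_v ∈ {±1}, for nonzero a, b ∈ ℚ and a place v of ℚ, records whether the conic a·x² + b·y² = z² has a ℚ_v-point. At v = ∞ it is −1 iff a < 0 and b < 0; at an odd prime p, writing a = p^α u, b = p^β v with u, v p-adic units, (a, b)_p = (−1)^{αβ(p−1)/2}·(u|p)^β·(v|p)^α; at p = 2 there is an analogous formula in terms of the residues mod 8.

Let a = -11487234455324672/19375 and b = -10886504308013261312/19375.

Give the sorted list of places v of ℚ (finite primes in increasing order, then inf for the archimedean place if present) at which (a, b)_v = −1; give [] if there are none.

[23, inf]

(a, b) ≡ (-62, -580382) mod (ℚ^×)²; places V = {2, 5, 7, 11, 23, 31, 37, ∞}.
(a,b)_11: α=4, u≡3; β=3, v≡4 (mod 11); (3|11)=+1, (4|11)=+1; sign (−1)^0·+1^3·+1^4 = +1.
(a,b)_23: α=4, u≡21; β=5, v≡19 (mod 23); (21|23)=-1, (19|23)=-1; sign (−1)^0·-1^5·-1^4 = -1.
(a,b)_37: α=2, u≡1; β=3, v≡13 (mod 37); (1|37)=+1, (13|37)=-1; sign (−1)^0·+1^3·-1^2 = +1.
(a,b)_31: α=-1, u≡21; β=-1, v≡16 (mod 31); (21|31)=-1, (16|31)=+1; sign (−1)^1·-1^-1·+1^-1 = +1.
(a,b)_7: α=0, u≡2; β=2, v≡4 (mod 7); (2|7)=+1, (4|7)=+1; sign (−1)^0·+1^2·+1^0 = +1.
(a,b)_2: α=11, β=9; u≡1, v≡1 (mod 8); ε(u)ε(v)=0·0, αω(v)=11·0, βω(u)=9·0; sum ≡ 0  ⇒  +1.
(a,b)_5: α=-4, u≡3; β=-4, v≡3 (mod 5); (3|5)=-1, (3|5)=-1; sign (−1)^0·-1^-4·-1^-4 = +1.
(a,b)_∞: sgn(-62)=−, sgn(-580382)=−, so -1.
|Ram(-62, -580382)| = 2, even; anisotropic at {23, ∞}.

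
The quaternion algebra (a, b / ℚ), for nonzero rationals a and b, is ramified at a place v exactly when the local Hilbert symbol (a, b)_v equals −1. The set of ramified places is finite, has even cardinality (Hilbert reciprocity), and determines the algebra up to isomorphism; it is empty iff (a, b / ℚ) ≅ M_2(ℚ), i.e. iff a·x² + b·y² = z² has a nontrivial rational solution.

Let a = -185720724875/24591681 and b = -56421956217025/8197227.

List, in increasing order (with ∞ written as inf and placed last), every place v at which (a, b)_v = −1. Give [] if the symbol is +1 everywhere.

Mod squares: a ≡ -155, b ≡ -3. Check v ∈ {∞, 2, 3, 5, 7, 19, 23, 29, 31, 43}.
v=19: a=19^-2·(≡5), b=19^-2·(≡16) mod 19; (5|19)=+1, (16|19)=+1; (−1)^{-2·-2·9}·(+1)^-2·(+1)^-2 = +1.
v=∞: -155 < 0 and -3 < 0  ⇒  (a,b)_∞ = -1.
v=2: v_2(a)=0, v_2(b)=0; units ≡ 5, 5 (mod 8); ε·ε+αω+βω = 0·0+0·1+0·1 ≡ 0  ⇒  (a,b)_2 = +1.
v=29: a=29^-2·(≡17), b=29^-2·(≡2) mod 29; (17|29)=-1, (2|29)=-1; (−1)^{-2·-2·14}·(-1)^-2·(-1)^-2 = +1.
v=43: a=43^2·(≡16), b=43^2·(≡14) mod 43; (16|43)=+1, (14|43)=+1; (−1)^{2·2·21}·(+1)^2·(+1)^2 = +1.
v=5: a=5^3·(≡1), b=5^2·(≡2) mod 5; (1|5)=+1, (2|5)=-1; (−1)^{3·2·2}·(+1)^2·(-1)^3 = -1.
v=7: a=7^2·(≡6), b=7^4·(≡1) mod 7; (6|7)=-1, (1|7)=+1; (−1)^{2·4·3}·(-1)^4·(+1)^2 = +1.
v=3: a=3^-4·(≡1), b=3^-3·(≡2) mod 3; (1|3)=+1, (2|3)=-1; (−1)^{-4·-3·1}·(+1)^-3·(-1)^-4 = +1.
v=31: a=31^1·(≡24), b=31^2·(≡5) mod 31; (24|31)=-1, (5|31)=+1; (−1)^{1·2·15}·(-1)^2·(+1)^1 = +1.
v=23: a=23^2·(≡4), b=23^2·(≡7) mod 23; (4|23)=+1, (7|23)=-1; (−1)^{2·2·11}·(+1)^2·(-1)^2 = +1.
Ram(-155, -3) = {5, ∞}; no ℚ_5-point on the conic.

[5, inf]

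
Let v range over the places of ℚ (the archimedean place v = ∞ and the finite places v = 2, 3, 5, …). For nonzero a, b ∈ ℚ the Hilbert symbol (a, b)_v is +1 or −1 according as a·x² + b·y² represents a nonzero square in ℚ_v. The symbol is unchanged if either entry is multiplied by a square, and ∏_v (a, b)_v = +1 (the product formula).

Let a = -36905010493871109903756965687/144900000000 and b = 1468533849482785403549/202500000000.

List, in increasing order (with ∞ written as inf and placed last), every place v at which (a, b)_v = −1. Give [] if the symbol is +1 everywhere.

[11, 37]

Mod squares: a ≡ -65527, b ≡ 29. Check v ∈ {∞, 2, 3, 5, 7, 11, 17, 19, 23, 29, 37}.
v=19: a=19^6·(≡1), b=19^4·(≡8) mod 19; (1|19)=+1, (8|19)=-1; (−1)^{6·4·9}·(+1)^4·(-1)^6 = +1.
v=7: a=7^-1·(≡3), b=7^2·(≡1) mod 7; (3|7)=-1, (1|7)=+1; (−1)^{-1·2·3}·(-1)^2·(+1)^-1 = +1.
v=3: a=3^-2·(≡2), b=3^-4·(≡2) mod 3; (2|3)=-1, (2|3)=-1; (−1)^{-2·-4·1}·(-1)^-4·(-1)^-2 = +1.
v=11: a=11^5·(≡1), b=11^4·(≡6) mod 11; (1|11)=+1, (6|11)=-1; (−1)^{5·4·5}·(+1)^4·(-1)^5 = -1.
v=∞: -65527 < 0 and 29 > 0  ⇒  (a,b)_∞ = +1.
v=29: a=29^2·(≡9), b=29^1·(≡5) mod 29; (9|29)=+1, (5|29)=+1; (−1)^{2·1·14}·(+1)^1·(+1)^2 = +1.
v=2: v_2(a)=-8, v_2(b)=-8; units ≡ 1, 5 (mod 8); ε·ε+αω+βω = 0·0+-8·1+-8·0 ≡ 0  ⇒  (a,b)_2 = +1.
v=5: a=5^-8·(≡2), b=5^-10·(≡4) mod 5; (2|5)=-1, (4|5)=+1; (−1)^{-8·-10·2}·(-1)^-10·(+1)^-8 = +1.
v=17: a=17^4·(≡8), b=17^2·(≡5) mod 17; (8|17)=+1, (5|17)=-1; (−1)^{4·2·8}·(+1)^2·(-1)^4 = +1.
v=23: a=23^-1·(≡12), b=23^0·(≡8) mod 23; (12|23)=+1, (8|23)=+1; (−1)^{-1·0·11}·(+1)^0·(+1)^-1 = +1.
v=37: a=37^5·(≡15), b=37^4·(≡18) mod 37; (15|37)=-1, (18|37)=-1; (−1)^{5·4·18}·(-1)^4·(-1)^5 = -1.
|Ram(-65527, 29)| = 2, even; anisotropic at {11, 37}.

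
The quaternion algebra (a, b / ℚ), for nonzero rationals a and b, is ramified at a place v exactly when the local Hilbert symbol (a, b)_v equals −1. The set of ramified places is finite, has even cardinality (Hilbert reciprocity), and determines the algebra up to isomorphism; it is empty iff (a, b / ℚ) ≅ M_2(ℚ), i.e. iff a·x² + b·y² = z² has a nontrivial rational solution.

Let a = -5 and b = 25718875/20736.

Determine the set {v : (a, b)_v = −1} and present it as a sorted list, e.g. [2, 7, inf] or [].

Mod squares: a ≡ -5, b ≡ 20995. Check v ∈ {∞, 2, 3, 5, 7, 13, 17, 19}.
v=19: a=19^0·(≡14), b=19^1·(≡12) mod 19; (14|19)=-1, (12|19)=-1; (−1)^{0·1·9}·(-1)^1·(-1)^0 = -1.
v=3: a=3^0·(≡1), b=3^-4·(≡1) mod 3; (1|3)=+1, (1|3)=+1; (−1)^{0·-4·1}·(+1)^-4·(+1)^0 = +1.
v=∞: -5 < 0 and 20995 > 0  ⇒  (a,b)_∞ = +1.
v=2: v_2(a)=0, v_2(b)=-8; units ≡ 3, 3 (mod 8); ε·ε+αω+βω = 1·1+0·1+-8·1 ≡ 1  ⇒  (a,b)_2 = -1.
v=5: a=5^1·(≡4), b=5^3·(≡1) mod 5; (4|5)=+1, (1|5)=+1; (−1)^{1·3·2}·(+1)^3·(+1)^1 = +1.
v=7: a=7^0·(≡2), b=7^2·(≡4) mod 7; (2|7)=+1, (4|7)=+1; (−1)^{0·2·3}·(+1)^2·(+1)^0 = +1.
v=13: a=13^0·(≡8), b=13^1·(≡9) mod 13; (8|13)=-1, (9|13)=+1; (−1)^{0·1·6}·(-1)^1·(+1)^0 = -1.
v=17: a=17^0·(≡12), b=17^1·(≡10) mod 17; (12|17)=-1, (10|17)=-1; (−1)^{0·1·8}·(-1)^1·(-1)^0 = -1.
|Ram(-5, 20995)| = 4, even; anisotropic at {2, 13, 17, 19}.

[2, 13, 17, 19]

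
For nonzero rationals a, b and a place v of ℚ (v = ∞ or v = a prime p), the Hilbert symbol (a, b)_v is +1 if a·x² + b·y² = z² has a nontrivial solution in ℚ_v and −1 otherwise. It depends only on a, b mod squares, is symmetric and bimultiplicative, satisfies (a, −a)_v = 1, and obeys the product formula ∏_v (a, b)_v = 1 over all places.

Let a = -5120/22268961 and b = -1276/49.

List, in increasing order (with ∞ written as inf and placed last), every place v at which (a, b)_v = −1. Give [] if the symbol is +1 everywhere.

[11, inf]

Mod squares: a ≡ -5, b ≡ -319. Check v ∈ {∞, 2, 3, 5, 7, 11, 13, 29}.
v=29: a=29^0·(≡7), b=29^1·(≡21) mod 29; (7|29)=+1, (21|29)=-1; (−1)^{0·1·14}·(+1)^1·(-1)^0 = +1.
v=∞: -5 < 0 and -319 < 0  ⇒  (a,b)_∞ = -1.
v=2: v_2(a)=10, v_2(b)=2; units ≡ 3, 1 (mod 8); ε·ε+αω+βω = 1·0+10·0+2·1 ≡ 0  ⇒  (a,b)_2 = +1.
v=3: a=3^-2·(≡1), b=3^0·(≡2) mod 3; (1|3)=+1, (2|3)=-1; (−1)^{-2·0·1}·(+1)^0·(-1)^-2 = +1.
v=13: a=13^-2·(≡2), b=13^0·(≡5) mod 13; (2|13)=-1, (5|13)=-1; (−1)^{-2·0·6}·(-1)^0·(-1)^-2 = +1.
v=11: a=11^-4·(≡2), b=11^1·(≡1) mod 11; (2|11)=-1, (1|11)=+1; (−1)^{-4·1·5}·(-1)^1·(+1)^-4 = -1.
v=7: a=7^0·(≡4), b=7^-2·(≡5) mod 7; (4|7)=+1, (5|7)=-1; (−1)^{0·-2·3}·(+1)^-2·(-1)^0 = +1.
v=5: a=5^1·(≡1), b=5^0·(≡1) mod 5; (1|5)=+1, (1|5)=+1; (−1)^{1·0·2}·(+1)^0·(+1)^1 = +1.
|Ram(-5, -319)| = 2, even; anisotropic at {11, ∞}.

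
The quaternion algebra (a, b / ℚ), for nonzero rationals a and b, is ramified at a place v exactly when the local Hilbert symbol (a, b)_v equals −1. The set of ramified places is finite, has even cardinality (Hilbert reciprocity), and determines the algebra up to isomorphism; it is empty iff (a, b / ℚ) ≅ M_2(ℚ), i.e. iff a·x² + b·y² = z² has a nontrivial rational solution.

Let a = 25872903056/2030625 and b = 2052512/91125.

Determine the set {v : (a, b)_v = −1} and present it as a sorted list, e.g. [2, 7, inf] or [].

(a, b) ≡ (1001, 13090) mod (ℚ^×)²; places V = {2, 3, 5, 7, 11, 13, 17, 19, 31, 41, ∞}.
(a,b)_∞: sgn(1001)=+, sgn(13090)=+, so +1.
(a,b)_31: α=2, u≡16; β=0, v≡4 (mod 31); (16|31)=+1, (4|31)=+1; sign (−1)^0·+1^0·+1^2 = +1.
(a,b)_41: α=2, u≡26; β=0, v≡29 (mod 41); (26|41)=-1, (29|41)=-1; sign (−1)^0·-1^0·-1^2 = +1.
(a,b)_11: α=1, u≡4; β=1, v≡10 (mod 11); (4|11)=+1, (10|11)=-1; sign (−1)^1·+1^1·-1^1 = +1.
(a,b)_5: α=-4, u≡4; β=-3, v≡3 (mod 5); (4|5)=+1, (3|5)=-1; sign (−1)^0·+1^-3·-1^-4 = +1.
(a,b)_17: α=0, u≡13; β=1, v≡14 (mod 17); (13|17)=+1, (14|17)=-1; sign (−1)^0·+1^1·-1^0 = +1.
(a,b)_13: α=1, u≡1; β=0, v≡9 (mod 13); (1|13)=+1, (9|13)=+1; sign (−1)^0·+1^0·+1^1 = +1.
(a,b)_3: α=-2, u≡2; β=-6, v≡1 (mod 3); (2|3)=-1, (1|3)=+1; sign (−1)^0·-1^-6·+1^-2 = +1.
(a,b)_2: α=4, β=5; u≡1, v≡1 (mod 8); ε(u)ε(v)=0·0, αω(v)=4·0, βω(u)=5·0; sum ≡ 0  ⇒  +1.
(a,b)_7: α=1, u≡6; β=3, v≡1 (mod 7); (6|7)=-1, (1|7)=+1; sign (−1)^1·-1^3·+1^1 = +1.
(a,b)_19: α=-2, u≡15; β=0, v≡18 (mod 19); (15|19)=-1, (18|19)=-1; sign (−1)^0·-1^0·-1^-2 = +1.
Ram(a, b) = ∅: the form 1001·x² + 13090·y² − z² is isotropic over every ℚ_v, so by Hasse–Minkowski it is isotropic over ℚ.

[]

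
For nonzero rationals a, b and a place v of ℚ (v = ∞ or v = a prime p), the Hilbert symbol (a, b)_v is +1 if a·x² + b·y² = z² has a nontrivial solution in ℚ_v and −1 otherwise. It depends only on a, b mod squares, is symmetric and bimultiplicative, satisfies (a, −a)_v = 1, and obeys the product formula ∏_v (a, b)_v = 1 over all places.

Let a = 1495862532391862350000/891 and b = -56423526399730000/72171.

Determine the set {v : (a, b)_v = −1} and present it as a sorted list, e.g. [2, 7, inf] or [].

[5, 11, 17, 29]

Mod squares: a ≡ 28985, b ≡ -5423. Check v ∈ {∞, 2, 3, 5, 7, 11, 17, 29, 31}.
v=2: v_2(a)=4, v_2(b)=4; units ≡ 1, 1 (mod 8); ε·ε+αω+βω = 0·0+4·0+4·0 ≡ 0  ⇒  (a,b)_2 = +1.
v=7: a=7^0·(≡6), b=7^2·(≡1) mod 7; (6|7)=-1, (1|7)=+1; (−1)^{0·2·3}·(-1)^2·(+1)^0 = +1.
v=3: a=3^-4·(≡2), b=3^-8·(≡1) mod 3; (2|3)=-1, (1|3)=+1; (−1)^{-4·-8·1}·(-1)^-8·(+1)^-4 = +1.
v=29: a=29^4·(≡19), b=29^3·(≡13) mod 29; (19|29)=-1, (13|29)=+1; (−1)^{4·3·14}·(-1)^3·(+1)^4 = -1.
v=31: a=31^3·(≡1), b=31^2·(≡2) mod 31; (1|31)=+1, (2|31)=+1; (−1)^{3·2·15}·(+1)^2·(+1)^3 = +1.
v=∞: 28985 > 0 and -5423 < 0  ⇒  (a,b)_∞ = +1.
v=5: a=5^5·(≡2), b=5^4·(≡2) mod 5; (2|5)=-1, (2|5)=-1; (−1)^{5·4·2}·(-1)^4·(-1)^5 = -1.
v=11: a=11^-1·(≡8), b=11^-1·(≡10) mod 11; (8|11)=-1, (10|11)=-1; (−1)^{-1·-1·5}·(-1)^-1·(-1)^-1 = -1.
v=17: a=17^5·(≡5), b=17^3·(≡13) mod 17; (5|17)=-1, (13|17)=+1; (−1)^{5·3·8}·(-1)^3·(+1)^5 = -1.
|Ram(28985, -5423)| = 4, even; anisotropic at {5, 11, 17, 29}.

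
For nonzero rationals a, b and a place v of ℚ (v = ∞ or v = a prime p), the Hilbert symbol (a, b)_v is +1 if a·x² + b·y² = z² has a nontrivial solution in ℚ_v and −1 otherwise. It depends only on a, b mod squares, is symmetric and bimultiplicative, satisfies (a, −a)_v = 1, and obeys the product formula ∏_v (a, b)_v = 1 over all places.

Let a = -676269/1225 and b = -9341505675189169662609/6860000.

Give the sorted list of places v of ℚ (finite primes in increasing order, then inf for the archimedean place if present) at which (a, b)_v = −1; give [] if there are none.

[2, 11, 29, inf]

(a, b) ≡ (-69, -5854926) mod (ℚ^×)²; places V = {2, 3, 5, 7, 11, 13, 17, 19, 23, 29, ∞}.
(a,b)_3: α=5, u≡1; β=11, v≡2 (mod 3); (1|3)=+1, (2|3)=-1; sign (−1)^1·+1^11·-1^5 = +1.
(a,b)_∞: sgn(-69)=−, sgn(-5854926)=−, so -1.
(a,b)_5: α=-2, u≡4; β=-4, v≡1 (mod 5); (4|5)=+1, (1|5)=+1; sign (−1)^0·+1^-4·+1^-2 = +1.
(a,b)_23: α=1, u≡10; β=3, v≡3 (mod 23); (10|23)=-1, (3|23)=+1; sign (−1)^1·-1^3·+1^1 = +1.
(a,b)_7: α=-2, u≡2; β=-3, v≡5 (mod 7); (2|7)=+1, (5|7)=-1; sign (−1)^0·+1^-3·-1^-2 = +1.
(a,b)_19: α=0, u≡4; β=1, v≡5 (mod 19); (4|19)=+1, (5|19)=+1; sign (−1)^0·+1^1·+1^0 = +1.
(a,b)_13: α=0, u≡10; β=2, v≡12 (mod 13); (10|13)=+1, (12|13)=+1; sign (−1)^0·+1^2·+1^0 = +1.
(a,b)_17: α=0, u≡8; β=2, v≡7 (mod 17); (8|17)=+1, (7|17)=-1; sign (−1)^0·+1^2·-1^0 = +1.
(a,b)_11: α=2, u≡8; β=5, v≡2 (mod 11); (8|11)=-1, (2|11)=-1; sign (−1)^0·-1^5·-1^2 = -1.
(a,b)_29: α=0, u≡14; β=1, v≡25 (mod 29); (14|29)=-1, (25|29)=+1; sign (−1)^0·-1^1·+1^0 = -1.
(a,b)_2: α=0, β=-5; u≡3, v≡1 (mod 8); ε(u)ε(v)=1·0, αω(v)=0·0, βω(u)=-5·1; sum ≡ 1  ⇒  -1.
(-69, -5854926 / ℚ) ramifies at {2, 11, 29, ∞}: a division algebra.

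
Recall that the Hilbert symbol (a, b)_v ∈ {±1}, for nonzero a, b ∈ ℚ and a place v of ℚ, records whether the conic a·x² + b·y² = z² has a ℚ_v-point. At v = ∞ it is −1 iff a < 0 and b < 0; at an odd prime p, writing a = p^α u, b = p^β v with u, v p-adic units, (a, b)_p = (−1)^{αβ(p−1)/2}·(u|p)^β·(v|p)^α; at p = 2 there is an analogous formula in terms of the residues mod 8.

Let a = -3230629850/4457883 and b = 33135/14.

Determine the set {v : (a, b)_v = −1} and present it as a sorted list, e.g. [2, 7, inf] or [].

(a, b) ≡ (-798, 210) mod (ℚ^×)²; places V = {2, 3, 5, 7, 17, 19, 23, 41, 47, 53, ∞}.
(a,b)_41: α=2, u≡30; β=0, v≡21 (mod 41); (30|41)=-1, (21|41)=+1; sign (−1)^0·-1^0·+1^2 = +1.
(a,b)_7: α=1, u≡6; β=-1, v≡2 (mod 7); (6|7)=-1, (2|7)=+1; sign (−1)^1·-1^-1·+1^1 = +1.
(a,b)_17: α=2, u≡13; β=0, v≡5 (mod 17); (13|17)=+1, (5|17)=-1; sign (−1)^0·+1^0·-1^2 = +1.
(a,b)_2: α=1, β=-1; u≡1, v≡1 (mod 8); ε(u)ε(v)=0·0, αω(v)=1·0, βω(u)=-1·0; sum ≡ 0  ⇒  +1.
(a,b)_47: α=0, u≡36; β=2, v≡38 (mod 47); (36|47)=+1, (38|47)=-1; sign (−1)^0·+1^2·-1^0 = +1.
(a,b)_∞: sgn(-798)=−, sgn(210)=+, so +1.
(a,b)_5: α=2, u≡2; β=1, v≡3 (mod 5); (2|5)=-1, (3|5)=-1; sign (−1)^0·-1^1·-1^2 = -1.
(a,b)_19: α=1, u≡2; β=0, v≡4 (mod 19); (2|19)=-1, (4|19)=+1; sign (−1)^0·-1^0·+1^1 = +1.
(a,b)_53: α=-2, u≡21; β=0, v≡31 (mod 53); (21|53)=-1, (31|53)=-1; sign (−1)^0·-1^0·-1^-2 = +1.
(a,b)_23: α=-2, u≡22; β=0, v≡6 (mod 23); (22|23)=-1, (6|23)=+1; sign (−1)^0·-1^0·+1^-2 = +1.
(a,b)_3: α=-1, u≡1; β=1, v≡1 (mod 3); (1|3)=+1, (1|3)=+1; sign (−1)^1·+1^1·+1^-1 = -1.
Ram(-798, 210) = {3, 5}; no ℚ_3-point on the conic.

[3, 5]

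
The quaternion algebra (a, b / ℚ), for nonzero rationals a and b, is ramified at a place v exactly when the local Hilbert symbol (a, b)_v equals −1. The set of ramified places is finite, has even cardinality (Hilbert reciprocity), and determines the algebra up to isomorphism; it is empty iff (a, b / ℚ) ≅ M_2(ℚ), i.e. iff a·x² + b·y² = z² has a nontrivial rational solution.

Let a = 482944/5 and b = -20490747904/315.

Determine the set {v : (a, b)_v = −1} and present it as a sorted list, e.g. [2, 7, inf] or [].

(a, b) ≡ (770, -22610) mod (ℚ^×)²; places V = {2, 3, 5, 7, 11, 17, 19, ∞}.
(a,b)_3: α=0, u≡2; β=-2, v≡1 (mod 3); (2|3)=-1, (1|3)=+1; sign (−1)^0·-1^-2·+1^0 = +1.
(a,b)_5: α=-1, u≡4; β=-1, v≡2 (mod 5); (4|5)=+1, (2|5)=-1; sign (−1)^0·+1^-1·-1^-1 = -1.
(a,b)_2: α=7, β=19; u≡1, v≡7 (mod 8); ε(u)ε(v)=0·1, αω(v)=7·0, βω(u)=19·0; sum ≡ 0  ⇒  +1.
(a,b)_17: α=0, u≡5; β=1, v≡4 (mod 17); (5|17)=-1, (4|17)=+1; sign (−1)^0·-1^1·+1^0 = -1.
(a,b)_19: α=0, u≡8; β=1, v≡6 (mod 19); (8|19)=-1, (6|19)=+1; sign (−1)^0·-1^1·+1^0 = -1.
(a,b)_7: α=3, u≡3; β=-1, v≡1 (mod 7); (3|7)=-1, (1|7)=+1; sign (−1)^1·-1^-1·+1^3 = +1.
(a,b)_11: α=1, u≡5; β=2, v≡6 (mod 11); (5|11)=+1, (6|11)=-1; sign (−1)^0·+1^2·-1^1 = -1.
(a,b)_∞: sgn(770)=+, sgn(-22610)=−, so +1.
(770, -22610 / ℚ) ramifies at {5, 11, 17, 19}: a division algebra.

[5, 11, 17, 19]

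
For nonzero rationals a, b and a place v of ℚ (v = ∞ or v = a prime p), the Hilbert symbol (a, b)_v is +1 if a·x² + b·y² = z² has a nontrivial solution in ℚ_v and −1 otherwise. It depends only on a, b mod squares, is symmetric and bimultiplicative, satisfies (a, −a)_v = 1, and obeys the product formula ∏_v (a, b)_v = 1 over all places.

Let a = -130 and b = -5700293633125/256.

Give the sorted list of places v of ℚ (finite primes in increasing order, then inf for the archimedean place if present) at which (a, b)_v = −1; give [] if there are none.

(a, b) ≡ (-130, -133) mod (ℚ^×)²; places V = {2, 5, 7, 13, 19, ∞}.
(a,b)_19: α=0, u≡3; β=1, v≡14 (mod 19); (3|19)=-1, (14|19)=-1; sign (−1)^0·-1^1·-1^0 = -1.
(a,b)_2: α=1, β=-8; u≡7, v≡3 (mod 8); ε(u)ε(v)=1·1, αω(v)=1·1, βω(u)=-8·0; sum ≡ 0  ⇒  +1.
(a,b)_∞: sgn(-130)=−, sgn(-133)=−, so -1.
(a,b)_7: α=0, u≡3; β=5, v≡1 (mod 7); (3|7)=-1, (1|7)=+1; sign (−1)^0·-1^5·+1^0 = -1.
(a,b)_13: α=1, u≡3; β=4, v≡10 (mod 13); (3|13)=+1, (10|13)=+1; sign (−1)^0·+1^4·+1^1 = +1.
(a,b)_5: α=1, u≡4; β=4, v≡2 (mod 5); (4|5)=+1, (2|5)=-1; sign (−1)^0·+1^4·-1^1 = -1.
Ram(-130, -133) = {5, 7, 19, ∞}; no ℚ_5-point on the conic.

[5, 7, 19, inf]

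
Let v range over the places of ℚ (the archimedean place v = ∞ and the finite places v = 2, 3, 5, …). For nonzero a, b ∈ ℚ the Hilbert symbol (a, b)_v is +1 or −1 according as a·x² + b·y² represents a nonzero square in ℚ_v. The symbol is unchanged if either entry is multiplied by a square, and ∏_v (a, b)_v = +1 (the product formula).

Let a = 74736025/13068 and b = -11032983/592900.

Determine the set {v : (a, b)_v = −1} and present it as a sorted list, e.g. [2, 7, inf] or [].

Mod squares: a ≡ 3, b ≡ -663. Check v ∈ {∞, 2, 3, 5, 7, 11, 13, 17, 19, 43}.
v=3: a=3^-3·(≡1), b=3^3·(≡1) mod 3; (1|3)=+1, (1|3)=+1; (−1)^{-3·3·1}·(+1)^3·(+1)^-3 = -1.
v=∞: 3 > 0 and -663 < 0  ⇒  (a,b)_∞ = +1.
v=7: a=7^2·(≡5), b=7^-2·(≡1) mod 7; (5|7)=-1, (1|7)=+1; (−1)^{2·-2·3}·(-1)^-2·(+1)^2 = +1.
v=5: a=5^2·(≡2), b=5^-2·(≡2) mod 5; (2|5)=-1, (2|5)=-1; (−1)^{2·-2·2}·(-1)^-2·(-1)^2 = +1.
v=19: a=19^2·(≡14), b=19^0·(≡14) mod 19; (14|19)=-1, (14|19)=-1; (−1)^{2·0·9}·(-1)^0·(-1)^2 = +1.
v=13: a=13^2·(≡10), b=13^1·(≡3) mod 13; (10|13)=+1, (3|13)=+1; (−1)^{2·1·6}·(+1)^1·(+1)^2 = +1.
v=2: v_2(a)=-2, v_2(b)=-2; units ≡ 3, 1 (mod 8); ε·ε+αω+βω = 1·0+-2·0+-2·1 ≡ 0  ⇒  (a,b)_2 = +1.
v=11: a=11^-2·(≡5), b=11^-2·(≡10) mod 11; (5|11)=+1, (10|11)=-1; (−1)^{-2·-2·5}·(+1)^-2·(-1)^-2 = +1.
v=43: a=43^0·(≡42), b=43^2·(≡6) mod 43; (42|43)=-1, (6|43)=+1; (−1)^{0·2·21}·(-1)^2·(+1)^0 = +1.
v=17: a=17^0·(≡11), b=17^1·(≡14) mod 17; (11|17)=-1, (14|17)=-1; (−1)^{0·1·8}·(-1)^1·(-1)^0 = -1.
Ram(3, -663) = {3, 17}; no ℚ_3-point on the conic.

[3, 17]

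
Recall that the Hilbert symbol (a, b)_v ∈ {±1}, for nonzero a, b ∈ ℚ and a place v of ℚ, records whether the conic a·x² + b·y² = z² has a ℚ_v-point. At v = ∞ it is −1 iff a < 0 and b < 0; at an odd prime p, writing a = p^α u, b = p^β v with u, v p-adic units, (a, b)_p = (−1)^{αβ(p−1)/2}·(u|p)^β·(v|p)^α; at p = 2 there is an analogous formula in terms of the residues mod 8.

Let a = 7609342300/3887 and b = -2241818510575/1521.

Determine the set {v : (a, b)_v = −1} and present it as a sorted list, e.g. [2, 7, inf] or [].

(a, b) ≡ (16169, -7) mod (ℚ^×)²; places V = {2, 3, 5, 7, 13, 19, 23, 37, 47, ∞}.
(a,b)_2: α=2, β=0; u≡1, v≡1 (mod 8); ε(u)ε(v)=0·0, αω(v)=2·0, βω(u)=0·0; sum ≡ 0  ⇒  +1.
(a,b)_5: α=2, u≡1; β=2, v≡2 (mod 5); (1|5)=+1, (2|5)=-1; sign (−1)^0·+1^2·-1^2 = +1.
(a,b)_37: α=1, u≡30; β=2, v≡27 (mod 37); (30|37)=+1, (27|37)=+1; sign (−1)^0·+1^2·+1^1 = +1.
(a,b)_19: α=1, u≡13; β=2, v≡18 (mod 19); (13|19)=-1, (18|19)=-1; sign (−1)^0·-1^2·-1^1 = -1.
(a,b)_3: α=0, u≡2; β=-2, v≡2 (mod 3); (2|3)=-1, (2|3)=-1; sign (−1)^0·-1^-2·-1^0 = +1.
(a,b)_7: α=2, u≡5; β=3, v≡5 (mod 7); (5|7)=-1, (5|7)=-1; sign (−1)^0·-1^3·-1^2 = -1.
(a,b)_∞: sgn(16169)=+, sgn(-7)=−, so +1.
(a,b)_47: α=2, u≡42; β=0, v≡43 (mod 47); (42|47)=+1, (43|47)=-1; sign (−1)^0·+1^0·-1^2 = +1.
(a,b)_13: α=-2, u≡4; β=-2, v≡5 (mod 13); (4|13)=+1, (5|13)=-1; sign (−1)^0·+1^-2·-1^-2 = +1.
(a,b)_23: α=-1, u≡16; β=2, v≡3 (mod 23); (16|23)=+1, (3|23)=+1; sign (−1)^0·+1^2·+1^-1 = +1.
Ram(16169, -7) = {7, 19}; no ℚ_7-point on the conic.

[7, 19]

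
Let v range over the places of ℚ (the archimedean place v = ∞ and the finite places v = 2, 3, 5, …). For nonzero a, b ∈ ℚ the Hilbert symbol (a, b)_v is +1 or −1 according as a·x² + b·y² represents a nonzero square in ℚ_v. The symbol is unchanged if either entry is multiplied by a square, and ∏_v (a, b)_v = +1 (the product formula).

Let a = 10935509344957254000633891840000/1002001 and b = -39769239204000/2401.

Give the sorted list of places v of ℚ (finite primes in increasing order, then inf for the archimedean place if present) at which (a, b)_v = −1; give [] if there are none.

Mod squares: a ≡ 43214, b ≡ -6571690. Check v ∈ {∞, 2, 3, 5, 7, 11, 13, 17, 29, 31, 41, 43}.
v=29: a=29^2·(≡22), b=29^1·(≡7) mod 29; (22|29)=+1, (7|29)=+1; (−1)^{2·1·14}·(+1)^1·(+1)^2 = +1.
v=2: v_2(a)=13, v_2(b)=5; units ≡ 7, 3 (mod 8); ε·ε+αω+βω = 1·1+13·1+5·0 ≡ 0  ⇒  (a,b)_2 = +1.
v=11: a=11^-2·(≡6), b=11^0·(≡8) mod 11; (6|11)=-1, (8|11)=-1; (−1)^{-2·0·5}·(-1)^0·(-1)^-2 = +1.
v=13: a=13^-2·(≡11), b=13^0·(≡5) mod 13; (11|13)=-1, (5|13)=-1; (−1)^{-2·0·6}·(-1)^0·(-1)^-2 = +1.
v=41: a=41^5·(≡22), b=41^2·(≡16) mod 41; (22|41)=-1, (16|41)=+1; (−1)^{5·2·20}·(-1)^2·(+1)^5 = +1.
v=3: a=3^4·(≡2), b=3^2·(≡2) mod 3; (2|3)=-1, (2|3)=-1; (−1)^{4·2·1}·(-1)^2·(-1)^4 = +1.
v=43: a=43^2·(≡3), b=43^1·(≡25) mod 43; (3|43)=-1, (25|43)=+1; (−1)^{2·1·21}·(-1)^1·(+1)^2 = -1.
v=∞: 43214 > 0 and -6571690 < 0  ⇒  (a,b)_∞ = +1.
v=31: a=31^3·(≡21), b=31^1·(≡7) mod 31; (21|31)=-1, (7|31)=+1; (−1)^{3·1·15}·(-1)^1·(+1)^3 = +1.
v=7: a=7^-2·(≡6), b=7^-4·(≡2) mod 7; (6|7)=-1, (2|7)=+1; (−1)^{-2·-4·3}·(-1)^-4·(+1)^-2 = +1.
v=5: a=5^4·(≡4), b=5^3·(≡3) mod 5; (4|5)=+1, (3|5)=-1; (−1)^{4·3·2}·(+1)^3·(-1)^4 = +1.
v=17: a=17^3·(≡9), b=17^1·(≡3) mod 17; (9|17)=+1, (3|17)=-1; (−1)^{3·1·8}·(+1)^1·(-1)^3 = -1.
(43214, -6571690 / ℚ) ramifies at {17, 43}: a division algebra.

[17, 43]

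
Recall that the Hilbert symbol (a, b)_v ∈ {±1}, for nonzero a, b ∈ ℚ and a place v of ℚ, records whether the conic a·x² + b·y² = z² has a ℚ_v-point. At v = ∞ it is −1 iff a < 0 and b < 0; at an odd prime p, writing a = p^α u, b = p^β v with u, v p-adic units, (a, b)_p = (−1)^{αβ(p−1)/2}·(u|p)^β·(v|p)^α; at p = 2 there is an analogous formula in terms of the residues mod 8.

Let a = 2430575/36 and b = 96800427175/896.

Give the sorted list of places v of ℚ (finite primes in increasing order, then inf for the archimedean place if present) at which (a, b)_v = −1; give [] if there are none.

[7, 19]

Mod squares: a ≡ 97223, b ≡ 354578. Check v ∈ {∞, 2, 3, 5, 7, 17, 19, 23, 31, 43}.
v=17: a=17^1·(≡11), b=17^2·(≡13) mod 17; (11|17)=-1, (13|17)=+1; (−1)^{1·2·8}·(-1)^2·(+1)^1 = +1.
v=31: a=31^0·(≡4), b=31^1·(≡6) mod 31; (4|31)=+1, (6|31)=-1; (−1)^{0·1·15}·(+1)^1·(-1)^0 = +1.
v=2: v_2(a)=-2, v_2(b)=-7; units ≡ 7, 1 (mod 8); ε·ε+αω+βω = 1·0+-2·0+-7·0 ≡ 0  ⇒  (a,b)_2 = +1.
v=23: a=23^0·(≡18), b=23^2·(≡11) mod 23; (18|23)=+1, (11|23)=-1; (−1)^{0·2·11}·(+1)^2·(-1)^0 = +1.
v=43: a=43^1·(≡9), b=43^1·(≡18) mod 43; (9|43)=+1, (18|43)=-1; (−1)^{1·1·21}·(+1)^1·(-1)^1 = +1.
v=7: a=7^1·(≡4), b=7^-1·(≡2) mod 7; (4|7)=+1, (2|7)=+1; (−1)^{1·-1·3}·(+1)^-1·(+1)^1 = -1.
v=3: a=3^-2·(≡2), b=3^0·(≡2) mod 3; (2|3)=-1, (2|3)=-1; (−1)^{-2·0·1}·(-1)^0·(-1)^-2 = +1.
v=5: a=5^2·(≡3), b=5^2·(≡2) mod 5; (3|5)=-1, (2|5)=-1; (−1)^{2·2·2}·(-1)^2·(-1)^2 = +1.
v=19: a=19^1·(≡1), b=19^1·(≡4) mod 19; (1|19)=+1, (4|19)=+1; (−1)^{1·1·9}·(+1)^1·(+1)^1 = -1.
v=∞: 97223 > 0 and 354578 > 0  ⇒  (a,b)_∞ = +1.
|Ram(97223, 354578)| = 2, even; anisotropic at {7, 19}.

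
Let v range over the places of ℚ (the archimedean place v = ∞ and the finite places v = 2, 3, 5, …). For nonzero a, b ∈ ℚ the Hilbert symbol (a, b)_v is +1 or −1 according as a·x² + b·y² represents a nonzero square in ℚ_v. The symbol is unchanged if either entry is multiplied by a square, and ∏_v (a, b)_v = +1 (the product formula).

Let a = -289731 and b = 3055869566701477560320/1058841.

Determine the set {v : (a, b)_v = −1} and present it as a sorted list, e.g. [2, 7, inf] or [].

[3, 17, 19, 23]

(a, b) ≡ (-289731, 312455) mod (ℚ^×)²; places V = {2, 3, 5, 7, 11, 13, 17, 19, 23, ∞}.
(a,b)_∞: sgn(-289731)=−, sgn(312455)=+, so +1.
(a,b)_2: α=0, β=20; u≡5, v≡7 (mod 8); ε(u)ε(v)=0·1, αω(v)=0·0, βω(u)=20·1; sum ≡ 0  ⇒  +1.
(a,b)_11: α=0, u≡9; β=1, v≡9 (mod 11); (9|11)=+1, (9|11)=+1; sign (−1)^0·+1^1·+1^0 = +1.
(a,b)_17: α=1, u≡8; β=2, v≡10 (mod 17); (8|17)=+1, (10|17)=-1; sign (−1)^0·+1^2·-1^1 = -1.
(a,b)_5: α=0, u≡4; β=1, v≡4 (mod 5); (4|5)=+1, (4|5)=+1; sign (−1)^0·+1^1·+1^0 = +1.
(a,b)_3: α=1, u≡2; β=-2, v≡2 (mod 3); (2|3)=-1, (2|3)=-1; sign (−1)^0·-1^-2·-1^1 = -1.
(a,b)_13: α=1, u≡8; β=3, v≡7 (mod 13); (8|13)=-1, (7|13)=-1; sign (−1)^0·-1^3·-1^1 = +1.
(a,b)_23: α=1, u≡7; β=3, v≡20 (mod 23); (7|23)=-1, (20|23)=-1; sign (−1)^1·-1^3·-1^1 = -1.
(a,b)_7: α=0, u≡6; β=-6, v≡3 (mod 7); (6|7)=-1, (3|7)=-1; sign (−1)^0·-1^-6·-1^0 = +1.
(a,b)_19: α=1, u≡8; β=3, v≡18 (mod 19); (8|19)=-1, (18|19)=-1; sign (−1)^1·-1^3·-1^1 = -1.
|Ram(-289731, 312455)| = 4, even; anisotropic at {3, 17, 19, 23}.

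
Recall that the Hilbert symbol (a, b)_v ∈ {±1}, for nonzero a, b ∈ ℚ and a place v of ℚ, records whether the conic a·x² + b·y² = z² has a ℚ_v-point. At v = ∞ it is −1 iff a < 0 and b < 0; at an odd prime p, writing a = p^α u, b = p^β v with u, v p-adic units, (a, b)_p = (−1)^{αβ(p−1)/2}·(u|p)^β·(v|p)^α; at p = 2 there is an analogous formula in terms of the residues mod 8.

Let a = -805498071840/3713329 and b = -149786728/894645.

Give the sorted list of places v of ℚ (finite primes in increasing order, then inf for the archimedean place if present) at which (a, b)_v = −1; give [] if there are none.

[2, 7, 11, inf]

(a, b) ≡ (-43890, -22610) mod (ℚ^×)²; places V = {2, 3, 5, 7, 11, 13, 17, 19, 41, 47, ∞}.
(a,b)_7: α=3, u≡1; β=3, v≡2 (mod 7); (1|7)=+1, (2|7)=+1; sign (−1)^1·+1^3·+1^3 = -1.
(a,b)_3: α=5, u≡1; β=-4, v≡1 (mod 3); (1|3)=+1, (1|3)=+1; sign (−1)^0·+1^-4·+1^5 = +1.
(a,b)_2: α=5, β=3; u≡7, v≡7 (mod 8); ε(u)ε(v)=1·1, αω(v)=5·0, βω(u)=3·0; sum ≡ 1  ⇒  -1.
(a,b)_13: α=0, u≡5; β=2, v≡12 (mod 13); (5|13)=-1, (12|13)=+1; sign (−1)^0·-1^2·+1^0 = +1.
(a,b)_5: α=1, u≡3; β=-1, v≡3 (mod 5); (3|5)=-1, (3|5)=-1; sign (−1)^0·-1^-1·-1^1 = +1.
(a,b)_17: α=2, u≡1; β=1, v≡16 (mod 17); (1|17)=+1, (16|17)=+1; sign (−1)^0·+1^1·+1^2 = +1.
(a,b)_11: α=1, u≡5; β=0, v≡2 (mod 11); (5|11)=+1, (2|11)=-1; sign (−1)^0·+1^0·-1^1 = -1.
(a,b)_47: α=-2, u≡37; β=-2, v≡20 (mod 47); (37|47)=+1, (20|47)=-1; sign (−1)^0·+1^-2·-1^-2 = +1.
(a,b)_41: α=-2, u≡1; β=0, v≡38 (mod 41); (1|41)=+1, (38|41)=-1; sign (−1)^0·+1^0·-1^-2 = +1.
(a,b)_19: α=1, u≡3; β=1, v≡4 (mod 19); (3|19)=-1, (4|19)=+1; sign (−1)^1·-1^1·+1^1 = +1.
(a,b)_∞: sgn(-43890)=−, sgn(-22610)=−, so -1.
|Ram(-43890, -22610)| = 4, even; anisotropic at {2, 7, 11, ∞}.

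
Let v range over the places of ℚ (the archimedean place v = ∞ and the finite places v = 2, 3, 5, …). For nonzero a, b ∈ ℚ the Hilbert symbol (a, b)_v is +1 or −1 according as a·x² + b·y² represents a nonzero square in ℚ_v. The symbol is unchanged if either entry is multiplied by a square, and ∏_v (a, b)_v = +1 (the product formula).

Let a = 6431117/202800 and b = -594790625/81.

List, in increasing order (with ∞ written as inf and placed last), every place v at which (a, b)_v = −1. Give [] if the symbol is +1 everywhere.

[2, 7]

Mod squares: a ≡ 231, b ≡ -65. Check v ∈ {∞, 2, 3, 5, 7, 11, 13, 17}.
v=7: a=7^1·(≡3), b=7^0·(≡3) mod 7; (3|7)=-1, (3|7)=-1; (−1)^{1·0·3}·(-1)^0·(-1)^1 = -1.
v=∞: 231 > 0 and -65 < 0  ⇒  (a,b)_∞ = +1.
v=13: a=13^-2·(≡1), b=13^1·(≡8) mod 13; (1|13)=+1, (8|13)=-1; (−1)^{-2·1·6}·(+1)^1·(-1)^-2 = +1.
v=17: a=17^4·(≡11), b=17^0·(≡12) mod 17; (11|17)=-1, (12|17)=-1; (−1)^{4·0·8}·(-1)^0·(-1)^4 = +1.
v=11: a=11^1·(≡2), b=11^4·(≡5) mod 11; (2|11)=-1, (5|11)=+1; (−1)^{1·4·5}·(-1)^4·(+1)^1 = +1.
v=3: a=3^-1·(≡2), b=3^-4·(≡1) mod 3; (2|3)=-1, (1|3)=+1; (−1)^{-1·-4·1}·(-1)^-4·(+1)^-1 = +1.
v=5: a=5^-2·(≡1), b=5^5·(≡2) mod 5; (1|5)=+1, (2|5)=-1; (−1)^{-2·5·2}·(+1)^5·(-1)^-2 = +1.
v=2: v_2(a)=-4, v_2(b)=0; units ≡ 7, 7 (mod 8); ε·ε+αω+βω = 1·1+-4·0+0·0 ≡ 1  ⇒  (a,b)_2 = -1.
|Ram(231, -65)| = 2, even; anisotropic at {2, 7}.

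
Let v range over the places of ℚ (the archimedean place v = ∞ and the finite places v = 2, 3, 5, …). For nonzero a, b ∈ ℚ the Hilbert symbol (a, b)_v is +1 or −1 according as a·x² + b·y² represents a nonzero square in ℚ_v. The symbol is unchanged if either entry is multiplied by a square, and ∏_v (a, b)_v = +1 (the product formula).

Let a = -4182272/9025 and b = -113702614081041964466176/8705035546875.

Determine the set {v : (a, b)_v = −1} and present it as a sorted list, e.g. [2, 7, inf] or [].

[2, 17, 19, inf]

(a, b) ≡ (-17, -7429) mod (ℚ^×)²; places V = {2, 3, 5, 13, 17, 19, 23, 31, 43, ∞}.
(a,b)_3: α=0, u≡1; β=-2, v≡2 (mod 3); (1|3)=+1, (2|3)=-1; sign (−1)^0·+1^-2·-1^0 = +1.
(a,b)_2: α=8, β=20; u≡7, v≡3 (mod 8); ε(u)ε(v)=1·1, αω(v)=8·1, βω(u)=20·0; sum ≡ 1  ⇒  -1.
(a,b)_19: α=-2, u≡14; β=-5, v≡2 (mod 19); (14|19)=-1, (2|19)=-1; sign (−1)^0·-1^-5·-1^-2 = -1.
(a,b)_43: α=0, u≡27; β=2, v≡24 (mod 43); (27|43)=-1, (24|43)=+1; sign (−1)^0·-1^2·+1^0 = +1.
(a,b)_5: α=-2, u≡3; β=-8, v≡4 (mod 5); (3|5)=-1, (4|5)=+1; sign (−1)^0·-1^-8·+1^-2 = +1.
(a,b)_23: α=0, u≡13; β=1, v≡15 (mod 23); (13|23)=+1, (15|23)=-1; sign (−1)^0·+1^1·-1^0 = +1.
(a,b)_∞: sgn(-17)=−, sgn(-7429)=−, so -1.
(a,b)_17: α=1, u≡13; β=1, v≡3 (mod 17); (13|17)=+1, (3|17)=-1; sign (−1)^0·+1^1·-1^1 = -1.
(a,b)_31: α=2, u≡28; β=6, v≡22 (mod 31); (28|31)=+1, (22|31)=-1; sign (−1)^0·+1^6·-1^2 = +1.
(a,b)_13: α=0, u≡12; β=2, v≡8 (mod 13); (12|13)=+1, (8|13)=-1; sign (−1)^0·+1^2·-1^0 = +1.
|Ram(-17, -7429)| = 4, even; anisotropic at {2, 17, 19, ∞}.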